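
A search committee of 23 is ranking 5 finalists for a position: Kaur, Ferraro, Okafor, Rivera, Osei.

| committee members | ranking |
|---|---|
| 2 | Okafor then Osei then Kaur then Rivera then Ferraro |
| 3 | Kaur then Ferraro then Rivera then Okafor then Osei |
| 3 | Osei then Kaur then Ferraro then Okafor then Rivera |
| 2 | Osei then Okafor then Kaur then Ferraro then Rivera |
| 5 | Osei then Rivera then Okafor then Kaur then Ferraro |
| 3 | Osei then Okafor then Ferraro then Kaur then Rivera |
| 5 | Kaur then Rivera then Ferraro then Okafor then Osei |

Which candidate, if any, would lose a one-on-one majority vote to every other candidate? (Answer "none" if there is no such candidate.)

Head-to-head results (23 committee members):
Kaur vs Ferraro: Kaur, 20–3.
Kaur vs Okafor: Kaur preferred on 3+3+5 = 11 ballots; Okafor wins 12–11.
Kaur vs Rivera: Kaur is ranked higher on 2+3+3+2+3+5 = 18 ballots, Rivera on 5. Kaur wins 18–5.
Kaur vs Osei: 8 to 15, Osei.
Ferraro–Okafor: Okafor 12–11.
Ferraro vs Rivera: Ferraro is ranked higher on 3+3+2+3 = 11 ballots, Rivera on 12. Rivera wins 12–11.
Ferraro vs Osei: 3+5 = 8 for Ferraro, 15 for Osei — Osei by 15–8.
Okafor vs Rivera: 2+3+2+3 = 10 for Okafor, 13 for Rivera — Rivera by 13–10.
Okafor vs Osei: Osei wins 13–10.
Rivera vs Osei: Osei, 15–8.
Ferraro is beaten in every head-to-head and is the Condorcet loser.

Ferraro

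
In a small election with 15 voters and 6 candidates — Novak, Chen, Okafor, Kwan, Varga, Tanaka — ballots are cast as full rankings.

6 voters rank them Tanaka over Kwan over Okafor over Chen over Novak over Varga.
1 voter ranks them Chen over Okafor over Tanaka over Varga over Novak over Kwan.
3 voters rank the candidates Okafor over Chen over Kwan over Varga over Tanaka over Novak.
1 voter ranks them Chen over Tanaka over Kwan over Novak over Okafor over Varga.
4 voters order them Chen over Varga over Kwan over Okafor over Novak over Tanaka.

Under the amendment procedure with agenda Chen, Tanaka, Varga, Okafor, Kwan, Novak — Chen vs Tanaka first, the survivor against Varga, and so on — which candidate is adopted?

Kwan

Round 1: Chen vs Tanaka — 9–6, Chen advances.
Round 2: Chen vs Varga — 15–0, Chen advances.
Round 3: Chen vs Okafor — 6–9, Okafor advances.
Round 4: Okafor vs Kwan — 4–11, Kwan advances.
Round 5: Kwan vs Novak — 14–1, Kwan advances.
The agenda winner is Kwan.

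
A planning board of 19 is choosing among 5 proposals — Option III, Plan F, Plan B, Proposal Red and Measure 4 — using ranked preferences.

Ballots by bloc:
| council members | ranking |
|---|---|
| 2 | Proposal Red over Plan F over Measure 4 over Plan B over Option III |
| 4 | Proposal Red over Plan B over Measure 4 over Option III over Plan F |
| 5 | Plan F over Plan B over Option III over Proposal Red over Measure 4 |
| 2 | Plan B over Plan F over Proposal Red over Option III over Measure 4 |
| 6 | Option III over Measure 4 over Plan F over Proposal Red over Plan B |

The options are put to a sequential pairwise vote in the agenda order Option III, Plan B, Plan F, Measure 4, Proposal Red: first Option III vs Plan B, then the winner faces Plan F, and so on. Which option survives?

Round 1: Option III vs Plan B — 6–13, Plan B advances.
Round 2: Plan B vs Plan F — 6–13, Plan F advances.
Round 3: Plan F vs Measure 4 — 9–10, Measure 4 advances.
Round 4: Measure 4 vs Proposal Red — 6–13, Proposal Red advances.
Proposal Red survives the agenda.

Proposal Red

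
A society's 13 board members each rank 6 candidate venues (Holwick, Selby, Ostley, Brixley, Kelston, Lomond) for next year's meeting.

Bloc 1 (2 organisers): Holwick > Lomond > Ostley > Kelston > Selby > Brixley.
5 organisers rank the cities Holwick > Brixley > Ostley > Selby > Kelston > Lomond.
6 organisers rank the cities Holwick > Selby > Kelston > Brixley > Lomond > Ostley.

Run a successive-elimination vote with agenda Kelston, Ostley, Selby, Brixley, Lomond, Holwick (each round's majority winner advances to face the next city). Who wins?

Round 1: Kelston vs Ostley — 6–7, Ostley advances.
Round 2: Ostley vs Selby — 7–6, Ostley advances.
Round 3: Ostley vs Brixley — 2–11, Brixley advances.
Round 4: Brixley vs Lomond — 11–2, Brixley advances.
Round 5: Brixley vs Holwick — 0–13, Holwick advances.
Holwick survives the agenda.

Holwick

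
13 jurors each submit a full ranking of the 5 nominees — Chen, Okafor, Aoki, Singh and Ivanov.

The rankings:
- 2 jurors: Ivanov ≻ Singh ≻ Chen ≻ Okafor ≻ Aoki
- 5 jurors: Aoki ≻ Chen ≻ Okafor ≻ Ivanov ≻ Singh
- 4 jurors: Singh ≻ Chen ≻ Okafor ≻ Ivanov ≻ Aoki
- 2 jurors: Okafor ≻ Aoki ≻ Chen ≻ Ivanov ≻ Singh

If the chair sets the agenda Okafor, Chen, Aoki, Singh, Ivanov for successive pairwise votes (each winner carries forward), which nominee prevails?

Round 1: Okafor vs Chen — 2–11, Chen advances.
Round 2: Chen vs Aoki — 6–7, Aoki advances.
Round 3: Aoki vs Singh — 7–6, Aoki advances.
Round 4: Aoki vs Ivanov — 7–6, Aoki advances.
The agenda winner is Aoki.

Aoki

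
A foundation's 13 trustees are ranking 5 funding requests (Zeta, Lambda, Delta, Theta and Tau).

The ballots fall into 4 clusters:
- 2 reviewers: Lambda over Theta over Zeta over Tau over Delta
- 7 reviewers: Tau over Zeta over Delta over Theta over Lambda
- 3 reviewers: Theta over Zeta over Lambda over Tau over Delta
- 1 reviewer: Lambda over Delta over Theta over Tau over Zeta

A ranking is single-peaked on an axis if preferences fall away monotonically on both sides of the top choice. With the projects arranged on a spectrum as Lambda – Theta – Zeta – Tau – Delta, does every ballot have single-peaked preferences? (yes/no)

no

Axis positions: Lambda=1, Theta=2, Zeta=3, Tau=4, Delta=5.
Cluster 1 (peak Lambda at position 1): ranking walks positions 1-2-3-4-5, expanding outward from the peak — single-peaked.
Cluster 2 (peak Tau at position 4): ranking walks positions 4-3-5-2-1, expanding outward from the peak — single-peaked.
Cluster 3 (peak Theta at position 2): ranking walks positions 2-3-1-4-5, expanding outward from the peak — single-peaked.
Cluster 4: ranking walks positions 1-5-2-4-3; Delta is ranked above Theta even though Theta lies between Delta and the peak Lambda on the axis — preferences dip and rise again. Not single-peaked.
Cluster 4 violates single-peakedness, so the profile is not single-peaked on this axis.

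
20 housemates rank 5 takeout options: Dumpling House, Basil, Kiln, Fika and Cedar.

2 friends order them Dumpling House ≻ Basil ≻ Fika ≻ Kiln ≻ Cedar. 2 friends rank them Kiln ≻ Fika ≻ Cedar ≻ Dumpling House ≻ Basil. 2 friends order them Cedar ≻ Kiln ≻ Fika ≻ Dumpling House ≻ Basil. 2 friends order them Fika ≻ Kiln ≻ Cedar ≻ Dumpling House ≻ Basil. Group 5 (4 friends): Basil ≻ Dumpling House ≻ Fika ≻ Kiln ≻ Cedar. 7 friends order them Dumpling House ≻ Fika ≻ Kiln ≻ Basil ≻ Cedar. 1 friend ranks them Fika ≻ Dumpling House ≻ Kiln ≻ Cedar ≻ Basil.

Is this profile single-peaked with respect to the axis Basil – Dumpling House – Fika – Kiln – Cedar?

yes

Axis positions: Basil=1, Dumpling House=2, Fika=3, Kiln=4, Cedar=5.
Group 1 (peak Dumpling House at position 2): ranking walks positions 2-1-3-4-5, expanding outward from the peak — single-peaked.
Group 2 (peak Kiln at position 4): ranking walks positions 4-3-5-2-1, expanding outward from the peak — single-peaked.
Group 3 (peak Cedar at position 5): ranking walks positions 5-4-3-2-1, expanding outward from the peak — single-peaked.
Group 4 (peak Fika at position 3): ranking walks positions 3-4-5-2-1, expanding outward from the peak — single-peaked.
Group 5 (peak Basil at position 1): ranking walks positions 1-2-3-4-5, expanding outward from the peak — single-peaked.
Group 6 (peak Dumpling House at position 2): ranking walks positions 2-3-4-1-5, expanding outward from the peak — single-peaked.
Group 7 (peak Fika at position 3): ranking walks positions 3-2-4-5-1, expanding outward from the peak — single-peaked.
Every ranking is single-peaked on this axis.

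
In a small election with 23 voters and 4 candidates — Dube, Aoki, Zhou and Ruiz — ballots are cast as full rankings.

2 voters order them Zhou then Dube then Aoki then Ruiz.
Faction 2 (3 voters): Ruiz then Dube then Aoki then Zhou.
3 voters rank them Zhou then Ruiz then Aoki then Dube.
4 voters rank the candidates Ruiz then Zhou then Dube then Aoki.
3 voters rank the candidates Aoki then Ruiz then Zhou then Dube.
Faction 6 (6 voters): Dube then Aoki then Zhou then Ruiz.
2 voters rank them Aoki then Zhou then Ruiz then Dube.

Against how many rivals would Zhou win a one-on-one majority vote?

Zhou against each rival (23 voters):
Zhou vs Dube: Zhou wins 14–9.
Zhou–Aoki: Aoki 14–9.
Zhou vs Ruiz: Zhou wins 13–10.
Zhou beats Dube, Ruiz; loses to Aoki — 2 pairwise wins.

2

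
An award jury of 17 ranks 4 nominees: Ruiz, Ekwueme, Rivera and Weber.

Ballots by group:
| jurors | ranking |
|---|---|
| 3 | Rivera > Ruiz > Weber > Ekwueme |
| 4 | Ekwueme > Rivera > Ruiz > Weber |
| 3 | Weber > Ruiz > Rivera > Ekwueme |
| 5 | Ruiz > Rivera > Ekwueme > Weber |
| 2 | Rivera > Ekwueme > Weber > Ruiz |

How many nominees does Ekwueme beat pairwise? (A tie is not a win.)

Ekwueme against each rival (17 jurors):
Ekwueme–Ruiz: Ruiz 11–6.
Ekwueme vs Rivera: Ekwueme preferred on 4 ballots; Rivera wins 13–4.
Ekwueme vs Weber: Ekwueme preferred on 4+5+2 = 11 ballots; Ekwueme wins 11–6.
Ekwueme beats Weber; loses to Ruiz, Rivera — 1 pairwise win.

1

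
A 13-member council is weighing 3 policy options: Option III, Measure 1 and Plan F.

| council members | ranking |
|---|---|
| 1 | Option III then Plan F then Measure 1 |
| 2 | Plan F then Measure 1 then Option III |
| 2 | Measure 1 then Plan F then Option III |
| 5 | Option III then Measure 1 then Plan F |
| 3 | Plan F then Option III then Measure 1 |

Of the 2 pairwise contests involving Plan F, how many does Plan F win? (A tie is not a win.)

1

Plan F against each rival (13 council members):
Plan F vs Option III: Plan F, 7–6.
Plan F vs Measure 1: Measure 1, 7–6.
Plan F beats Option III; loses to Measure 1 — 1 pairwise win.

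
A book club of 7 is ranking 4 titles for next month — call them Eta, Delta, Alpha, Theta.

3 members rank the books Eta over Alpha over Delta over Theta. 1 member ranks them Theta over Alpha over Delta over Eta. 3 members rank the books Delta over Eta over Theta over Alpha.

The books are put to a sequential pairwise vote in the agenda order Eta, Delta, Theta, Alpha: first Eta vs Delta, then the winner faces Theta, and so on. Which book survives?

Alpha

Round 1: Eta vs Delta — 3–4, Delta advances.
Round 2: Delta vs Theta — 6–1, Delta advances.
Round 3: Delta vs Alpha — 3–4, Alpha advances.
The agenda winner is Alpha.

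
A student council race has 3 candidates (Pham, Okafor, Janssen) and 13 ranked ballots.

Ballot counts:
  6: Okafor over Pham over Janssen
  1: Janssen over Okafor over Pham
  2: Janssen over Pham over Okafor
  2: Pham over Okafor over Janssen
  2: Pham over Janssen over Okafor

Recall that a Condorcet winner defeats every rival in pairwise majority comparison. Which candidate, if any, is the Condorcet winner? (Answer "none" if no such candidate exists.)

Pairwise majorities:
Pham vs Okafor: Okafor wins 7–6.
Pham vs Janssen: Pham wins 10–3.
Okafor vs Janssen: Okafor, 8–5.
Only Okafor has no losses; Okafor is the Condorcet winner.

Okafor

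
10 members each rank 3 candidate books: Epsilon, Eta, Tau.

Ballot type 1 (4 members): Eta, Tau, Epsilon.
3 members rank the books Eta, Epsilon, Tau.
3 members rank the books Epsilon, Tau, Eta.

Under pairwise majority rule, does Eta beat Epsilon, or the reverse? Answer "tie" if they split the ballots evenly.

Eta

Ballots ranking Eta above Epsilon: 4 + 3 = 7.
Ballots ranking Epsilon above Eta: 10 − 7 = 3.
Eta wins the head-to-head 7–3.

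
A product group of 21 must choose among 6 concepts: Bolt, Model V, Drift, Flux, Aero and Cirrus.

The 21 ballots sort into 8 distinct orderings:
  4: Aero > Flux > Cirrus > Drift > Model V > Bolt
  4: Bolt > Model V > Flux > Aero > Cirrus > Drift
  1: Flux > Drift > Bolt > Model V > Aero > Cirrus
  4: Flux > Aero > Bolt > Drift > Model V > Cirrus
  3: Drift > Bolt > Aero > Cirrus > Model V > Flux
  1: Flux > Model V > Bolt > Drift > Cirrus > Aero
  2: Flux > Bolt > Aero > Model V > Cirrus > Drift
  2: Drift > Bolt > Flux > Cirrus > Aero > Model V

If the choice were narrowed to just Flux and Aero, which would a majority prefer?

Flux

Ballots ranking Flux above Aero: 4 + 1 + 4 + 1 + 2 + 2 = 14.
Ballots ranking Aero above Flux: 21 − 14 = 7.
Flux wins the head-to-head 14–7.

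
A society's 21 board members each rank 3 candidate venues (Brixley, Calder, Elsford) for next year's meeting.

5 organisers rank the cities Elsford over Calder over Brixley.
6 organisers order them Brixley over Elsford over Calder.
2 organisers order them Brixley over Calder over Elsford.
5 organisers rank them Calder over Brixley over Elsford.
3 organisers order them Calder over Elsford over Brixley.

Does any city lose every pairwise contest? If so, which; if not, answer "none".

Head-to-head results (21 organisers):
Brixley vs Calder: Brixley preferred on 6+2 = 8 ballots; Calder wins 13–8.
Brixley vs Elsford: Brixley, 13–8.
Calder vs Elsford: 10 to 11, Elsford.
No city is winless: Brixley beats Elsford; Calder beats Brixley; Elsford beats Calder. There is no Condorcet loser.

none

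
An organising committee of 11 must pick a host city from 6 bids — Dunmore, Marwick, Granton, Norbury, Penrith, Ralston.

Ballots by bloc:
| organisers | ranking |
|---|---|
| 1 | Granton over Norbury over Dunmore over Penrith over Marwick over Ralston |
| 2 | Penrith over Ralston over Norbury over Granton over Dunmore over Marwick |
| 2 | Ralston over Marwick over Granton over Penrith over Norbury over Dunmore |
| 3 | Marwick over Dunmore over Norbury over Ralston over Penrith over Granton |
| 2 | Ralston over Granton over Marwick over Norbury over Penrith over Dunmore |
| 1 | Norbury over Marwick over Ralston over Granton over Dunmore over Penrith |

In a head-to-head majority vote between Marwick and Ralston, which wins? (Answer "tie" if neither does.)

Ballots ranking Marwick above Ralston: 1 + 3 + 1 = 5.
Ballots ranking Ralston above Marwick: 11 − 5 = 6.
Ralston wins the head-to-head 6–5.

Ralston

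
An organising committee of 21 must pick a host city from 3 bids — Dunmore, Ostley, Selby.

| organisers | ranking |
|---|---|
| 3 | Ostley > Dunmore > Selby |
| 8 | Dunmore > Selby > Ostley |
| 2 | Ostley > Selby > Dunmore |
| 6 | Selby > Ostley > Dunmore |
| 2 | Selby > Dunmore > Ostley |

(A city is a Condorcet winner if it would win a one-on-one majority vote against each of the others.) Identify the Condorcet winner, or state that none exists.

none

Check each pair by majority over 21 ballots:
Dunmore–Ostley: Ostley 11–10.
Dunmore–Selby: Dunmore 11–10.
Ostley vs Selby: Selby wins 16–5.
Each city drops at least one matchup (Dunmore loses to Ostley; Ostley loses to Selby; Selby loses to Dunmore); the cycle Dunmore → Selby → Ostley → Dunmore rules out a Condorcet winner.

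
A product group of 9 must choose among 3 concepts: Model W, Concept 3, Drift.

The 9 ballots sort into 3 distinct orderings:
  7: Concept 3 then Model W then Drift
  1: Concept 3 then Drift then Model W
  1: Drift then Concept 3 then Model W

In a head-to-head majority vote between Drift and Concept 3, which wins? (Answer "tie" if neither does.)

Concept 3

Ballots ranking Drift above Concept 3: 1.
Ballots ranking Concept 3 above Drift: 9 − 1 = 8.
Concept 3 wins the head-to-head 8–1.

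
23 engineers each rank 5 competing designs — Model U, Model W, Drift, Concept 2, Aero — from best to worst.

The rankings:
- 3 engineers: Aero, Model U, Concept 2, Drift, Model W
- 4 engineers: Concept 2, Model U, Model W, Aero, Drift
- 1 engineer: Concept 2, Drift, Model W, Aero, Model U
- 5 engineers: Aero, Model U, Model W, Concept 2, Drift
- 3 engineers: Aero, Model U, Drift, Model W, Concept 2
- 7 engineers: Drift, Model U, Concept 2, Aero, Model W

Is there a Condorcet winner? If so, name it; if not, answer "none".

Pairwise majorities:
Model U vs Model W: Model U, 22–1.
Model U–Drift: Model U 15–8.
Model U vs Concept 2: Model U wins 18–5.
Model U vs Aero: Aero, 12–11.
Model W vs Drift: Drift, 14–9.
Model W vs Concept 2: Concept 2, 15–8.
Model W vs Aero: Aero, 18–5.
Drift–Concept 2: Concept 2 13–10.
Drift–Aero: Aero 15–8.
Concept 2 vs Aero: Concept 2, 12–11.
Every design loses at least once (Model U loses to Aero; Model W loses to Model U; Drift loses to Model U; Concept 2 loses to Model U; Aero loses to Concept 2). The majority relation contains the cycle Model U → Concept 2 → Aero → Model U, so there is no Condorcet winner.

none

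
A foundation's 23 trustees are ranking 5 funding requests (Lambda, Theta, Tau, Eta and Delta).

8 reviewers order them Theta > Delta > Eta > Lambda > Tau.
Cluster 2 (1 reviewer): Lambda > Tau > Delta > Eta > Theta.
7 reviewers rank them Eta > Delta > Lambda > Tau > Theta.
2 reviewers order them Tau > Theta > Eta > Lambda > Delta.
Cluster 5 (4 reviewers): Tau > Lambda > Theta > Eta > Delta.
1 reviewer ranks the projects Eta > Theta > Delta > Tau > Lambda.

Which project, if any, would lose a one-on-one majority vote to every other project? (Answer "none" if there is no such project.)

none

Pairwise majorities:
Lambda vs Theta: Lambda wins 12–11.
Lambda–Tau: Lambda 16–7.
Lambda vs Eta: Eta wins 18–5.
Lambda vs Delta: Lambda preferred on 1+2+4 = 7 ballots; Delta wins 16–7.
Theta vs Tau: 8+1 = 9 for Theta, 14 for Tau — Tau by 14–9.
Theta vs Eta: Theta wins 14–9.
Theta vs Delta: 8+2+4+1 = 15 for Theta, 8 for Delta — Theta by 15–8.
Tau vs Eta: 1+2+4 = 7 for Tau, 16 for Eta — Eta by 16–7.
Tau vs Delta: Delta, 16–7.
Eta–Delta: Eta 14–9.
Each project has at least one pairwise win (Lambda beats Theta; Theta beats Eta; Tau beats Theta; Eta beats Lambda; Delta beats Lambda) — no Condorcet loser.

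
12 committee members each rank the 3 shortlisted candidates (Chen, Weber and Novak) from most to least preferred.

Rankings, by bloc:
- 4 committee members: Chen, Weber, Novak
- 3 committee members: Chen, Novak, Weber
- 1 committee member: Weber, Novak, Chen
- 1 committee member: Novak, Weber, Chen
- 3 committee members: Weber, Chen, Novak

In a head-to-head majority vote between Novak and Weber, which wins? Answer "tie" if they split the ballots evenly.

Ballots ranking Novak above Weber: 3 + 1 = 4.
Ballots ranking Weber above Novak: 12 − 4 = 8.
Weber wins the head-to-head 8–4.

Weber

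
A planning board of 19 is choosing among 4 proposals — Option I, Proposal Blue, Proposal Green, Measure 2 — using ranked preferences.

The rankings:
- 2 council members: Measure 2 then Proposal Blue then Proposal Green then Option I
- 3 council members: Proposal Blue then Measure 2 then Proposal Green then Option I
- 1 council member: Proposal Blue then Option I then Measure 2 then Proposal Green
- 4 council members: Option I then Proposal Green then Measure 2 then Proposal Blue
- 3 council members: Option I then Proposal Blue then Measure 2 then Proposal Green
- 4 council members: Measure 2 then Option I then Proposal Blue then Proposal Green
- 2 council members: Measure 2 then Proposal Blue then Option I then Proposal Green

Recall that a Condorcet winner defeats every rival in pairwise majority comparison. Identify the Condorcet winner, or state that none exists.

Measure 2

Pairwise majorities:
Option I vs Proposal Blue: Option I is ranked higher on 4+3+4 = 11 ballots, Proposal Blue on 8. Option I wins 11–8.
Option I vs Proposal Green: Option I preferred on 1+4+3+4+2 = 14 ballots; Option I wins 14–5.
Option I vs Measure 2: 8 to 11, Measure 2.
Proposal Blue vs Proposal Green: Proposal Blue is ranked higher on 2+3+1+3+4+2 = 15 ballots, Proposal Green on 4. Proposal Blue wins 15–4.
Proposal Blue vs Measure 2: Proposal Blue is ranked higher on 3+1+3 = 7 ballots, Measure 2 on 12. Measure 2 wins 12–7.
Proposal Green vs Measure 2: Proposal Green is ranked higher on 4 ballots, Measure 2 on 15. Measure 2 wins 15–4.
Only Measure 2 has no losses; Measure 2 is the Condorcet winner.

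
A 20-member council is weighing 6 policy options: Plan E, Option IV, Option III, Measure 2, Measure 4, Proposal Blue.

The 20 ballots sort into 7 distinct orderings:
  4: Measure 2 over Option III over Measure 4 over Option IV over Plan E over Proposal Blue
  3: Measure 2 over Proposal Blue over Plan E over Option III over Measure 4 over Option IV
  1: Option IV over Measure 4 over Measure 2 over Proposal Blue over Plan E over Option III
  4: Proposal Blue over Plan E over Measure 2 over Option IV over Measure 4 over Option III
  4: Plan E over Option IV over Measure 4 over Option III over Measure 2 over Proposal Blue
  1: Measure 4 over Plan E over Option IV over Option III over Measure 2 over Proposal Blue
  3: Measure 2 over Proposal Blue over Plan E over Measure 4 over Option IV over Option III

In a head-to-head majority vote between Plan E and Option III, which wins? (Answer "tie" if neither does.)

Plan E

Ballots ranking Plan E above Option III: 3 + 1 + 4 + 4 + 1 + 3 = 16.
Ballots ranking Option III above Plan E: 20 − 16 = 4.
Plan E wins the head-to-head 16–4.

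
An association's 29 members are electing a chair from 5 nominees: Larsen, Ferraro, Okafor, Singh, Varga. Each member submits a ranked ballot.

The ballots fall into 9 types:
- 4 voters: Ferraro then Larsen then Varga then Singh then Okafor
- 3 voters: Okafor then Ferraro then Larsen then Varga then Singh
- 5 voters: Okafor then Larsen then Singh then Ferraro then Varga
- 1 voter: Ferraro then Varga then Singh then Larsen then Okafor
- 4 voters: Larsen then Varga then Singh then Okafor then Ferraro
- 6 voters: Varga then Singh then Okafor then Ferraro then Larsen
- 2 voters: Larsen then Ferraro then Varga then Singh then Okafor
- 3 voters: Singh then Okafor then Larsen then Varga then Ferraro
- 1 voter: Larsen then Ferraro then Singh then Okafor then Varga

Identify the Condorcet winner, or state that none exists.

none

Check each pair by majority over 29 ballots:
Larsen vs Ferraro: Larsen wins 15–14.
Larsen–Okafor: Okafor 17–12.
Larsen–Singh: Larsen 19–10.
Larsen–Varga: Larsen 22–7.
Ferraro–Okafor: Okafor 21–8.
Ferraro–Singh: Singh 18–11.
Ferraro vs Varga: Ferraro, 16–13.
Okafor vs Singh: Singh wins 21–8.
Okafor vs Varga: Varga wins 17–12.
Singh–Varga: Varga 20–9.
No candidate is unbeaten: Larsen loses to Okafor; Ferraro loses to Larsen; Okafor loses to Singh; Singh loses to Larsen; Varga loses to Larsen. In particular Larsen → Singh → Okafor → Larsen is a majority cycle — no Condorcet winner exists.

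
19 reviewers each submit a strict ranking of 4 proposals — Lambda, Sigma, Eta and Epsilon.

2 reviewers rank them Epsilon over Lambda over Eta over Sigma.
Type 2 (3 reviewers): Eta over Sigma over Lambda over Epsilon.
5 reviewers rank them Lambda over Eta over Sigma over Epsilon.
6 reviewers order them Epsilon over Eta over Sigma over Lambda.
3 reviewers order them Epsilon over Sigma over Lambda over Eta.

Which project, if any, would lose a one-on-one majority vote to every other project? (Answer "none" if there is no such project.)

none

Head-to-head results (19 reviewers):
Lambda vs Sigma: Sigma, 12–7.
Lambda vs Eta: Lambda, 10–9.
Lambda–Epsilon: Epsilon 11–8.
Sigma–Eta: Eta 16–3.
Sigma vs Epsilon: Epsilon wins 11–8.
Eta vs Epsilon: Epsilon wins 11–8.
Every project wins at least one matchup (Lambda beats Eta; Sigma beats Lambda; Eta beats Sigma; Epsilon beats Lambda), so there is no Condorcet loser.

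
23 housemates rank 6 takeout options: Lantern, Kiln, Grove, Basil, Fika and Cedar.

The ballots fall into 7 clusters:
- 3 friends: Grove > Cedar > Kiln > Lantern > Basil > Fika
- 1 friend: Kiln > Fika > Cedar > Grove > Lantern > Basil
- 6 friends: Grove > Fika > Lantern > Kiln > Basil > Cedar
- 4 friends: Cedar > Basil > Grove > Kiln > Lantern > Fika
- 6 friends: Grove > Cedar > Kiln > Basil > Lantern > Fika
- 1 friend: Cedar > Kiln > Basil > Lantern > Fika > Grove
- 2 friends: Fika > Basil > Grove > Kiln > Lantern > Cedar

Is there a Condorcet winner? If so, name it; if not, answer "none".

Check each pair by majority over 23 ballots:
Lantern vs Kiln: 6 to 17, Kiln.
Lantern vs Grove: Lantern preferred on 1 ballot; Grove wins 22–1.
Lantern vs Basil: 3+1+6 = 10 for Lantern, 13 for Basil — Basil by 13–10.
Lantern vs Fika: 14 to 9, Lantern.
Lantern vs Cedar: 6+2 = 8 for Lantern, 15 for Cedar — Cedar by 15–8.
Kiln vs Grove: 1+1 = 2 for Kiln, 21 for Grove — Grove by 21–2.
Kiln vs Basil: Kiln preferred on 3+1+6+6+1 = 17 ballots; Kiln wins 17–6.
Kiln vs Fika: Kiln is ranked higher on 3+1+4+6+1 = 15 ballots, Fika on 8. Kiln wins 15–8.
Kiln vs Cedar: 9 to 14, Cedar.
Grove vs Basil: Grove preferred on 3+1+6+6 = 16 ballots; Grove wins 16–7.
Grove vs Fika: Grove preferred on 3+6+4+6 = 19 ballots; Grove wins 19–4.
Grove vs Cedar: Grove preferred on 3+6+6+2 = 17 ballots; Grove wins 17–6.
Basil vs Fika: Basil preferred on 3+4+6+1 = 14 ballots; Basil wins 14–9.
Basil vs Cedar: Basil preferred on 6+2 = 8 ballots; Cedar wins 15–8.
Fika vs Cedar: 9 to 14, Cedar.
Grove beats each of Lantern, Kiln, Basil, Fika, Cedar — Grove is the Condorcet winner.

Grove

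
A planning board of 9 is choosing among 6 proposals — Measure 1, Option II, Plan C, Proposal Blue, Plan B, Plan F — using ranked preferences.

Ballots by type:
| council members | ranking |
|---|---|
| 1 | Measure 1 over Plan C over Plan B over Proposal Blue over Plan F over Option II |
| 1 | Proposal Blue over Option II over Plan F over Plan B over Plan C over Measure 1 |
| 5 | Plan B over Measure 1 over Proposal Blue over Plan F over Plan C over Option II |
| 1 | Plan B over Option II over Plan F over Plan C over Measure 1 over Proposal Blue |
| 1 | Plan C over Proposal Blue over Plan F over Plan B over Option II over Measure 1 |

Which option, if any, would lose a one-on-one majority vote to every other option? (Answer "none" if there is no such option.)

Option II

Head-to-head results (9 council members):
Measure 1 vs Option II: Measure 1 preferred on 1+5 = 6 ballots; Measure 1 wins 6–3.
Measure 1 vs Plan C: Measure 1 is ranked higher on 1+5 = 6 ballots, Plan C on 3. Measure 1 wins 6–3.
Measure 1 vs Proposal Blue: Measure 1 wins 7–2.
Measure 1 vs Plan B: Plan B wins 8–1.
Measure 1 vs Plan F: Measure 1, 6–3.
Option II vs Plan C: Plan C, 7–2.
Option II vs Proposal Blue: Proposal Blue wins 8–1.
Option II vs Plan B: Plan B wins 8–1.
Option II vs Plan F: Option II preferred on 1+1 = 2 ballots; Plan F wins 7–2.
Plan C vs Proposal Blue: 1+1+1 = 3 for Plan C, 6 for Proposal Blue — Proposal Blue by 6–3.
Plan C vs Plan B: Plan C preferred on 1+1 = 2 ballots; Plan B wins 7–2.
Plan C vs Plan F: Plan C preferred on 1+1 = 2 ballots; Plan F wins 7–2.
Proposal Blue vs Plan B: Proposal Blue is ranked higher on 1+1 = 2 ballots, Plan B on 7. Plan B wins 7–2.
Proposal Blue vs Plan F: Proposal Blue preferred on 1+1+5+1 = 8 ballots; Proposal Blue wins 8–1.
Plan B vs Plan F: 7 to 2, Plan B.
Only Option II has no wins; Option II is the Condorcet loser.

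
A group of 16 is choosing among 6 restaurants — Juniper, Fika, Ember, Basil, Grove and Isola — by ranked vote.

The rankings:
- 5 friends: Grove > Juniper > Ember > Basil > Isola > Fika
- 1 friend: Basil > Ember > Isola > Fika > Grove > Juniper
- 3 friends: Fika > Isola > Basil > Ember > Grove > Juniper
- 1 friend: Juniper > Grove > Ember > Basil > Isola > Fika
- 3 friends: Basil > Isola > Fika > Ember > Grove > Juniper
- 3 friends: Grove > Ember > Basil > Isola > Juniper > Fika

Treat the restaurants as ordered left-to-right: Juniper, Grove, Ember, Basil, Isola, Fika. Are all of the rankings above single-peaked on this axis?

yes

Axis positions: Juniper=1, Grove=2, Ember=3, Basil=4, Isola=5, Fika=6.
Cluster 1 (peak Grove at position 2): ranking walks positions 2-1-3-4-5-6, expanding outward from the peak — single-peaked.
Cluster 2 (peak Basil at position 4): ranking walks positions 4-3-5-6-2-1, expanding outward from the peak — single-peaked.
Cluster 3 (peak Fika at position 6): ranking walks positions 6-5-4-3-2-1, expanding outward from the peak — single-peaked.
Cluster 4 (peak Juniper at position 1): ranking walks positions 1-2-3-4-5-6, expanding outward from the peak — single-peaked.
Cluster 5 (peak Basil at position 4): ranking walks positions 4-5-6-3-2-1, expanding outward from the peak — single-peaked.
Cluster 6 (peak Grove at position 2): ranking walks positions 2-3-4-5-1-6, expanding outward from the peak — single-peaked.
Every ranking is single-peaked on this axis.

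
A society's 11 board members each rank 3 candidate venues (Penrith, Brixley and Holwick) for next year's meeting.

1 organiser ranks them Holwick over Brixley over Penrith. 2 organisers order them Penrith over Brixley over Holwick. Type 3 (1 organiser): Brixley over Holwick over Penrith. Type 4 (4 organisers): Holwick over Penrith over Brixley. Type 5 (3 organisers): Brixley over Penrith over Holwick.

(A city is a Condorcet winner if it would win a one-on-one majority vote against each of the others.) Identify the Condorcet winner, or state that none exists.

none

Head-to-head results (11 organisers):
Penrith vs Brixley: Penrith is ranked higher on 2+4 = 6 ballots, Brixley on 5. Penrith wins 6–5.
Penrith vs Holwick: Penrith preferred on 2+3 = 5 ballots; Holwick wins 6–5.
Brixley vs Holwick: 6 to 5, Brixley.
Each city drops at least one matchup (Penrith loses to Holwick; Brixley loses to Penrith; Holwick loses to Brixley); the cycle Penrith → Brixley → Holwick → Penrith rules out a Condorcet winner.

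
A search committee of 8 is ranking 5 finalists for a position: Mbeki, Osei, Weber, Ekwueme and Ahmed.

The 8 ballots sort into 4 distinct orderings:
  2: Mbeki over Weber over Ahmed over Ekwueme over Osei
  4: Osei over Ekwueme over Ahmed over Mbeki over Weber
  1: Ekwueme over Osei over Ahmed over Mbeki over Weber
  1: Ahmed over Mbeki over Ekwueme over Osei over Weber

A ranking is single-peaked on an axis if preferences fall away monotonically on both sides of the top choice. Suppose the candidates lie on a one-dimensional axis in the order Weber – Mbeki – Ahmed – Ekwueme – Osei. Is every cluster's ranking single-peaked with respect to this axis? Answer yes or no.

yes

Axis positions: Weber=1, Mbeki=2, Ahmed=3, Ekwueme=4, Osei=5.
Cluster 1 (peak Mbeki at position 2): ranking walks positions 2-1-3-4-5, expanding outward from the peak — single-peaked.
Cluster 2 (peak Osei at position 5): ranking walks positions 5-4-3-2-1, expanding outward from the peak — single-peaked.
Cluster 3 (peak Ekwueme at position 4): ranking walks positions 4-5-3-2-1, expanding outward from the peak — single-peaked.
Cluster 4 (peak Ahmed at position 3): ranking walks positions 3-2-4-5-1, expanding outward from the peak — single-peaked.
Every ranking is single-peaked on this axis.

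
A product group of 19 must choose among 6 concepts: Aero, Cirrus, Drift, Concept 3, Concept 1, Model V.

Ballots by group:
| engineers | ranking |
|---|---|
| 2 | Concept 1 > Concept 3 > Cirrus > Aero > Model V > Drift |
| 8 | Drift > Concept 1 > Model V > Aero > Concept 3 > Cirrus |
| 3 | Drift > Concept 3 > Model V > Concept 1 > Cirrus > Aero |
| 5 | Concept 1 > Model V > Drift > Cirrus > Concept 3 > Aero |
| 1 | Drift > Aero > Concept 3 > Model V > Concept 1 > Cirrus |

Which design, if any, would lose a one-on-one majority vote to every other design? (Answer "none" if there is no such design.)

Aero

Head-to-head results (19 engineers):
Aero vs Cirrus: Cirrus, 10–9.
Aero vs Drift: Drift, 17–2.
Aero vs Concept 3: 9 to 10, Concept 3.
Aero vs Concept 1: 1 to 18, Concept 1.
Aero vs Model V: Model V wins 16–3.
Cirrus vs Drift: Drift wins 17–2.
Cirrus vs Concept 3: 5 for Cirrus, 14 for Concept 3 — Concept 3 by 14–5.
Cirrus vs Concept 1: 0 to 19, Concept 1.
Cirrus–Model V: Model V 17–2.
Drift vs Concept 3: Drift is ranked higher on 8+3+5+1 = 17 ballots, Concept 3 on 2. Drift wins 17–2.
Drift vs Concept 1: Drift, 12–7.
Drift vs Model V: 8+3+1 = 12 for Drift, 7 for Model V — Drift by 12–7.
Concept 3 vs Concept 1: 4 to 15, Concept 1.
Concept 3 vs Model V: 2+3+1 = 6 for Concept 3, 13 for Model V — Model V by 13–6.
Concept 1 vs Model V: 15 to 4, Concept 1.
Aero is beaten in every head-to-head and is the Condorcet loser.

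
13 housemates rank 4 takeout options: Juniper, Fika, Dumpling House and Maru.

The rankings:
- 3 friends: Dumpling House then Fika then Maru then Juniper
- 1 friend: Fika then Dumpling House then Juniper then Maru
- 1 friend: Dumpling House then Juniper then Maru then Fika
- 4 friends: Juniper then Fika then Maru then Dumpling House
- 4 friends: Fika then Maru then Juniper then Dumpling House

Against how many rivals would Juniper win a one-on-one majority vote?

Juniper against each rival (13 friends):
Juniper vs Fika: Fika, 8–5.
Juniper vs Dumpling House: Juniper, 8–5.
Juniper vs Maru: Maru, 7–6.
Juniper beats Dumpling House; loses to Fika, Maru — 1 pairwise win.

1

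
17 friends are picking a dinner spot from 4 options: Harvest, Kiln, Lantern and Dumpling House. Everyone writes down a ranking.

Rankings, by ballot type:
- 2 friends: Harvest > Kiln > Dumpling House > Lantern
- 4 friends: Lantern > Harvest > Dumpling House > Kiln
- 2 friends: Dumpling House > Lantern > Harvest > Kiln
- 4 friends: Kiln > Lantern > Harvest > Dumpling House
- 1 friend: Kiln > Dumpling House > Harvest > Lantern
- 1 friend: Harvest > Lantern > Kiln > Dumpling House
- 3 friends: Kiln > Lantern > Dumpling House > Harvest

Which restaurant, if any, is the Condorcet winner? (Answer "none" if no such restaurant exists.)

none

Check each pair by majority over 17 ballots:
Harvest vs Kiln: Harvest is ranked higher on 2+4+2+1 = 9 ballots, Kiln on 8. Harvest wins 9–8.
Harvest vs Lantern: 4 to 13, Lantern.
Harvest vs Dumpling House: Harvest is ranked higher on 2+4+4+1 = 11 ballots, Dumpling House on 6. Harvest wins 11–6.
Kiln vs Lantern: Kiln preferred on 2+4+1+3 = 10 ballots; Kiln wins 10–7.
Kiln vs Dumpling House: 2+4+1+1+3 = 11 for Kiln, 6 for Dumpling House — Kiln by 11–6.
Lantern vs Dumpling House: Lantern is ranked higher on 4+4+1+3 = 12 ballots, Dumpling House on 5. Lantern wins 12–5.
Every restaurant loses at least once (Harvest loses to Lantern; Kiln loses to Harvest; Lantern loses to Kiln; Dumpling House loses to Harvest). The majority relation contains the cycle Harvest > Kiln > Lantern > Harvest, so there is no Condorcet winner.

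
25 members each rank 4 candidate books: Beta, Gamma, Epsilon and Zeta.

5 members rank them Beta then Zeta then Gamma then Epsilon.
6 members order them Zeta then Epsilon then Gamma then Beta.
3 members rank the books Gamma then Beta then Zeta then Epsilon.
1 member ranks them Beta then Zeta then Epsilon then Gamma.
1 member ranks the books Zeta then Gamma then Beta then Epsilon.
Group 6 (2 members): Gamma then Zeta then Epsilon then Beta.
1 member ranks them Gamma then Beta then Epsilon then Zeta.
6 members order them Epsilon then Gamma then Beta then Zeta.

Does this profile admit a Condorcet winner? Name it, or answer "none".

none

Check each pair by majority over 25 ballots:
Beta vs Gamma: Gamma wins 19–6.
Beta–Epsilon: Epsilon 14–11.
Beta–Zeta: Beta 16–9.
Gamma vs Epsilon: Epsilon wins 13–12.
Gamma–Zeta: Zeta 13–12.
Epsilon vs Zeta: Zeta, 18–7.
Every book loses at least once (Beta loses to Gamma; Gamma loses to Epsilon; Epsilon loses to Zeta; Zeta loses to Beta). The majority relation contains the cycle Beta beats Zeta beats Gamma beats Beta, so there is no Condorcet winner.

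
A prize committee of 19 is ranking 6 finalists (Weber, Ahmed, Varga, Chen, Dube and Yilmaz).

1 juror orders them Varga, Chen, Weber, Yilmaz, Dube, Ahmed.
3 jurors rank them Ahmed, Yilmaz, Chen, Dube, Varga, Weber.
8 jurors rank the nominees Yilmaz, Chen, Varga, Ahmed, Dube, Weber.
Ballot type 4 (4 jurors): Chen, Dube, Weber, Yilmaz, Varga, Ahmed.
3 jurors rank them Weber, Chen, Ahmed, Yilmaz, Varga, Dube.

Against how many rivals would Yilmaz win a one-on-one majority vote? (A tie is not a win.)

5

Yilmaz against each rival (19 jurors):
Yilmaz vs Weber: Yilmaz, 11–8.
Yilmaz vs Ahmed: Yilmaz preferred on 1+8+4 = 13 ballots; Yilmaz wins 13–6.
Yilmaz vs Varga: Yilmaz wins 18–1.
Yilmaz–Chen: Yilmaz 11–8.
Yilmaz vs Dube: Yilmaz preferred on 1+3+8+3 = 15 ballots; Yilmaz wins 15–4.
Yilmaz beats Weber, Ahmed, Varga, Chen, Dube — 5 pairwise wins.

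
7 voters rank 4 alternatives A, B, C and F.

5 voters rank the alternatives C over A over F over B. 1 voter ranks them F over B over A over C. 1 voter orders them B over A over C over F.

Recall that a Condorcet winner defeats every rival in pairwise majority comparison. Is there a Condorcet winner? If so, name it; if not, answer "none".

Head-to-head results (7 voters):
A–B: A 5–2.
A–C: C 5–2.
A vs F: A wins 6–1.
B–C: C 5–2.
B–F: F 6–1.
C vs F: C wins 6–1.
C wins every pairwise contest, so C is the Condorcet winner.

C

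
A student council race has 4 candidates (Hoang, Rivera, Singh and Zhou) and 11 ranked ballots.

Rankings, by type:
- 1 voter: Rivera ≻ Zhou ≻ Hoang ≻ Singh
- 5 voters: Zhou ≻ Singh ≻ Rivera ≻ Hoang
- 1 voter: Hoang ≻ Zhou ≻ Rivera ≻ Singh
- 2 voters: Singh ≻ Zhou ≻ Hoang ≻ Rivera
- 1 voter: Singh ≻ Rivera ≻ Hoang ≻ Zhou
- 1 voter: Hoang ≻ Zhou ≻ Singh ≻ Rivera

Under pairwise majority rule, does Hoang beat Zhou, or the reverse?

Ballots ranking Hoang above Zhou: 1 + 1 + 1 = 3.
Ballots ranking Zhou above Hoang: 11 − 3 = 8.
Zhou wins the head-to-head 8–3.

Zhou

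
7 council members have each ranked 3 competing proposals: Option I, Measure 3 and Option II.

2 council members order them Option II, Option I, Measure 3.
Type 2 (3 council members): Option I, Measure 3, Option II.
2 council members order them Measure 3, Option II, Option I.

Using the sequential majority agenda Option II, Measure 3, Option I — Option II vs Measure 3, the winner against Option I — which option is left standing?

Round 1: Option II vs Measure 3 — 2–5, Measure 3 advances.
Round 2: Measure 3 vs Option I — 2–5, Option I advances.
The agenda winner is Option I.

Option I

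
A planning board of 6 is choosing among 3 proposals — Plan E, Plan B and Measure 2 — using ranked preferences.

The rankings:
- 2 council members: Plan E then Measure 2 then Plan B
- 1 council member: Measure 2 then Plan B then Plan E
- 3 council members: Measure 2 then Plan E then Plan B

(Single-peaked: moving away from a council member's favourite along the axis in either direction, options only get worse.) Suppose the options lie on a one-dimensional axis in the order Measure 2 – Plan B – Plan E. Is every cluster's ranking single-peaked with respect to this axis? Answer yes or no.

no

Axis positions: Measure 2=1, Plan B=2, Plan E=3.
Cluster 1: ranking walks positions 3-1-2; Measure 2 is ranked above Plan B even though Plan B lies between Measure 2 and the peak Plan E on the axis — preferences dip and rise again. Not single-peaked.
Cluster 2 (peak Measure 2 at position 1): ranking walks positions 1-2-3, expanding outward from the peak — single-peaked.
Cluster 3: ranking walks positions 1-3-2; Plan E is ranked above Plan B even though Plan B lies between Plan E and the peak Measure 2 on the axis — preferences dip and rise again. Not single-peaked.
Cluster 1 violates single-peakedness, so the profile is not single-peaked on this axis.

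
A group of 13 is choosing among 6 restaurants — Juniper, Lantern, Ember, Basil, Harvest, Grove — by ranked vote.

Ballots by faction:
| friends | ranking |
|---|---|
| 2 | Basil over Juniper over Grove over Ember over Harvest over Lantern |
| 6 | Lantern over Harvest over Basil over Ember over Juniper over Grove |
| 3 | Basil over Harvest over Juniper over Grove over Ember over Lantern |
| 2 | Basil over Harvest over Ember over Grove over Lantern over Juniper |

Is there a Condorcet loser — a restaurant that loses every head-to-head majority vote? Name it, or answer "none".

none

Head-to-head results (13 friends):
Juniper vs Lantern: Lantern, 8–5.
Juniper vs Ember: Ember, 8–5.
Juniper vs Basil: Basil wins 13–0.
Juniper vs Harvest: 2 for Juniper, 11 for Harvest — Harvest by 11–2.
Juniper vs Grove: Juniper, 11–2.
Lantern vs Ember: Ember, 7–6.
Lantern vs Basil: Basil, 7–6.
Lantern vs Harvest: Harvest wins 7–6.
Lantern–Grove: Grove 7–6.
Ember vs Basil: Basil, 13–0.
Ember–Harvest: Harvest 11–2.
Ember vs Grove: Ember is ranked higher on 6+2 = 8 ballots, Grove on 5. Ember wins 8–5.
Basil vs Harvest: Basil is ranked higher on 2+3+2 = 7 ballots, Harvest on 6. Basil wins 7–6.
Basil vs Grove: Basil, 13–0.
Harvest vs Grove: Harvest, 11–2.
Every restaurant wins at least one matchup (Juniper beats Grove; Lantern beats Juniper; Ember beats Juniper; Basil beats Juniper; Harvest beats Juniper; Grove beats Lantern), so there is no Condorcet loser.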